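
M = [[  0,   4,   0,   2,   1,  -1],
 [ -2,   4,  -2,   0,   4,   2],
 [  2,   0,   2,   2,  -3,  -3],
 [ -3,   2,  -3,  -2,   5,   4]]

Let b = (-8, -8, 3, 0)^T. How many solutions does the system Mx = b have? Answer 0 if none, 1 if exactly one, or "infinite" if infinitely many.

0

Row reduce the augmented matrix [M | b].
Swap R1 ↔ R2
R3 ← R3 + R1: [0, 4, 0, 2, 1, -1, -5]
R4 ← R4 − (3/2)·R1: [0, -4, 0, -2, -1, 1, 12]
R3 ← R3 − R2: [0, 0, 0, 0, 0, 0, 3]
R4 ← R4 + R2: [0, 0, 0, 0, 0, 0, 4]
R4 ← R4 − (4/3)·R3: [0, 0, 0, 0, 0, 0, 0]
The echelon form has 3 nonzero rows; the last pivot sits in the augmented column, so rank(M) = 2 but rank([M|b]) = 3.
Since the ranks differ, the system is inconsistent.
It has no solutions.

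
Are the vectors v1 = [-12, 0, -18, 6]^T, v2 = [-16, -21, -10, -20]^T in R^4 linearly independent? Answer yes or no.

yes

Form the matrix with these vectors as rows and row reduce.
R2 ← R2 − (4/3)·R1: [0, -21, 14, -28]
2 nonzero rows, so the 2 vectors span a space of dimension 2.
Since 2 = 2, the vectors are linearly independent.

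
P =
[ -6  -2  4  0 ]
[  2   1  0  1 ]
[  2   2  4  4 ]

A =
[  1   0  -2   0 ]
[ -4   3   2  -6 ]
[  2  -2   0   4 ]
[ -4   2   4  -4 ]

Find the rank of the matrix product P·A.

First compute PA:
[[ 10, -14,   8,  28],
 [ -6,   5,   2, -10],
 [-14,   6,  16, -12]]
Now row reduce the product.
R2 ← R2 + (3/5)·R1: [0, -17/5, 34/5, 34/5]
R3 ← R3 + (7/5)·R1: [0, -68/5, 136/5, 136/5]
R3 ← R3 − (4)·R2: [0, 0, 0, 0]
2 nonzero rows, so rank(PA) = 2.

2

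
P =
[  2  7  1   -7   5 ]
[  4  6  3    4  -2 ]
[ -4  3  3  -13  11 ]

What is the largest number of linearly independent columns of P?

3

Row reduce to echelon form.
R2 ← R2 − (2)·R1: [0, -8, 1, 18, -12]
R3 ← R3 + (2)·R1: [0, 17, 5, -27, 21]
R3 ← R3 + (17/8)·R2: [0, 0, 57/8, 45/4, -9/2]
Echelon form has 3 nonzero rows, so rank(P) = 3.
The rank gives the maximum number of linearly independent columns: 3.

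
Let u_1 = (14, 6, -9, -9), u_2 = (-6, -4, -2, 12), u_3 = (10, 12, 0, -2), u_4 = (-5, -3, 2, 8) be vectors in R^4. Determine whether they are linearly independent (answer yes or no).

Form the matrix with these vectors as rows and row reduce.
R2 ← R2 + (3/7)·R1: [0, -10/7, -41/7, 57/7]
R3 ← R3 − (5/7)·R1: [0, 54/7, 45/7, 31/7]
R4 ← R4 + (5/14)·R1: [0, -6/7, -17/14, 67/14]
R3 ← R3 + (27/5)·R2: [0, 0, -126/5, 242/5]
R4 ← R4 − (3/5)·R2: [0, 0, 23/10, -1/10]
R4 ← R4 + (23/252)·R3: [0, 0, 0, 272/63]
4 nonzero rows, so the 4 vectors span a space of dimension 4.
Since 4 = 4, the vectors are linearly independent.

yes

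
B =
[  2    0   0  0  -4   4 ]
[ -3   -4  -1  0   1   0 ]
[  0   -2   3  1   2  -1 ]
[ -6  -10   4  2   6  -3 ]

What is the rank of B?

4

Row reduce to echelon form.
R2 ← R2 + (3/2)·R1: [0, -4, -1, 0, -5, 6]
R4 ← R4 + (3)·R1: [0, -10, 4, 2, -6, 9]
R3 ← R3 − (1/2)·R2: [0, 0, 7/2, 1, 9/2, -4]
R4 ← R4 − (5/2)·R2: [0, 0, 13/2, 2, 13/2, -6]
R4 ← R4 − (13/7)·R3: [0, 0, 0, 1/7, -13/7, 10/7]
Echelon form has 4 nonzero rows, so rank(B) = 4.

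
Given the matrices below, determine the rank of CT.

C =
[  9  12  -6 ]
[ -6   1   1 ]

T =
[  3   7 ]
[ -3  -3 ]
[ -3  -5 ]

2

First compute CT:
[[  9,  57],
 [-24, -50]]
Now row reduce the product.
R2 ← R2 + (8/3)·R1: [0, 102]
2 nonzero rows, so rank(CT) = 2.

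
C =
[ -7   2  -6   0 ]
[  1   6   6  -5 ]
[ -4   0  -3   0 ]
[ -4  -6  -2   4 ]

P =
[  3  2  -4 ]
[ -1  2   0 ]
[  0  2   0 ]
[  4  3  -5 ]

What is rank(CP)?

First compute CP:
[[-23, -22,  28],
 [-23,  11,  21],
 [-12, -14,  16],
 [ 10, -12,  -4]]
Now row reduce the product.
R2 ← R2 − R1: [0, 33, -7]
R3 ← R3 − (12/23)·R1: [0, -58/23, 32/23]
R4 ← R4 + (10/23)·R1: [0, -496/23, 188/23]
R3 ← R3 + (58/759)·R2: [0, 0, 650/759]
R4 ← R4 + (496/759)·R2: [0, 0, 2732/759]
R4 ← R4 − (1366/325)·R3: [0, 0, 0]
3 nonzero rows, so rank(CP) = 3.

3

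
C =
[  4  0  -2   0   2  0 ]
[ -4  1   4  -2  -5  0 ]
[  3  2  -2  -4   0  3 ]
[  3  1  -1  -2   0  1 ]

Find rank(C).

Row reduce to echelon form.
R2 ← R2 + R1: [0, 1, 2, -2, -3, 0]
R3 ← R3 − (3/4)·R1: [0, 2, -1/2, -4, -3/2, 3]
R4 ← R4 − (3/4)·R1: [0, 1, 1/2, -2, -3/2, 1]
R3 ← R3 − (2)·R2: [0, 0, -9/2, 0, 9/2, 3]
R4 ← R4 − R2: [0, 0, -3/2, 0, 3/2, 1]
R4 ← R4 − (1/3)·R3: [0, 0, 0, 0, 0, 0]
Echelon form has 3 nonzero rows, so rank(C) = 3.

3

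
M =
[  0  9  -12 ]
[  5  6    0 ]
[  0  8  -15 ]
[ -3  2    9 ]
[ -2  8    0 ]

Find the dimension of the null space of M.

0

Row reduce to echelon form.
Swap R1 ↔ R2
R4 ← R4 + (3/5)·R1: [0, 28/5, 9]
R5 ← R5 + (2/5)·R1: [0, 52/5, 0]
R3 ← R3 − (8/9)·R2: [0, 0, -13/3]
R4 ← R4 − (28/45)·R2: [0, 0, 247/15]
R5 ← R5 − (52/45)·R2: [0, 0, 208/15]
R4 ← R4 + (19/5)·R3: [0, 0, 0]
R5 ← R5 + (16/5)·R3: [0, 0, 0]
3 nonzero rows, so rank(M) = 3.
M has 3 columns; by rank–nullity, nullity = 3 − 3 = 0.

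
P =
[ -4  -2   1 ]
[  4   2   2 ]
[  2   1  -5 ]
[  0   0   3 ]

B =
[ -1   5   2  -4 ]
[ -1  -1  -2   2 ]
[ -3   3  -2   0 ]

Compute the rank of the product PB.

First compute PB:
[[  3, -15,  -6,  12],
 [-12,  24,   0, -12],
 [ 12,  -6,  12,  -6],
 [ -9,   9,  -6,   0]]
Now row reduce the product.
R2 ← R2 + (4)·R1: [0, -36, -24, 36]
R3 ← R3 − (4)·R1: [0, 54, 36, -54]
R4 ← R4 + (3)·R1: [0, -36, -24, 36]
R3 ← R3 + (3/2)·R2: [0, 0, 0, 0]
R4 ← R4 − R2: [0, 0, 0, 0]
2 nonzero rows, so rank(PB) = 2.

2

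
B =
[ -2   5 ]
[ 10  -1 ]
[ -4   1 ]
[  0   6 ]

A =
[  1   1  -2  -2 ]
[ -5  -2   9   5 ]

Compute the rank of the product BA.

2

First compute BA:
[[-27, -12,  49,  29],
 [ 15,  12, -29, -25],
 [ -9,  -6,  17,  13],
 [-30, -12,  54,  30]]
Now row reduce the product.
R2 ← R2 + (5/9)·R1: [0, 16/3, -16/9, -80/9]
R3 ← R3 − (1/3)·R1: [0, -2, 2/3, 10/3]
R4 ← R4 − (10/9)·R1: [0, 4/3, -4/9, -20/9]
R3 ← R3 + (3/8)·R2: [0, 0, 0, 0]
R4 ← R4 − (1/4)·R2: [0, 0, 0, 0]
2 nonzero rows, so rank(BA) = 2.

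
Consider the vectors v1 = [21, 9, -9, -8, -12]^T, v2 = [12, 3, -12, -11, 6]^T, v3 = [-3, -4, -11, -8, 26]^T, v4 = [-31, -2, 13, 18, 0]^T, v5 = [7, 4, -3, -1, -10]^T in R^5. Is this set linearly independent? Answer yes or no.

yes

Form the matrix with these vectors as rows and row reduce.
R2 ← R2 − (4/7)·R1: [0, -15/7, -48/7, -45/7, 90/7]
R3 ← R3 + (1/7)·R1: [0, -19/7, -86/7, -64/7, 170/7]
R4 ← R4 + (31/21)·R1: [0, 79/7, -2/7, 130/21, -124/7]
R5 ← R5 − (1/3)·R1: [0, 1, 0, 5/3, -6]
R3 ← R3 − (19/15)·R2: [0, 0, -18/5, -1, 8]
R4 ← R4 + (79/15)·R2: [0, 0, -182/5, -83/3, 50]
R5 ← R5 + (7/15)·R2: [0, 0, -16/5, -4/3, 0]
R4 ← R4 − (91/9)·R3: [0, 0, 0, -158/9, -278/9]
R5 ← R5 − (8/9)·R3: [0, 0, 0, -4/9, -64/9]
R5 ← R5 − (2/79)·R4: [0, 0, 0, 0, -500/79]
5 nonzero rows, so the 5 vectors span a space of dimension 5.
Since 5 = 5, the vectors are linearly independent.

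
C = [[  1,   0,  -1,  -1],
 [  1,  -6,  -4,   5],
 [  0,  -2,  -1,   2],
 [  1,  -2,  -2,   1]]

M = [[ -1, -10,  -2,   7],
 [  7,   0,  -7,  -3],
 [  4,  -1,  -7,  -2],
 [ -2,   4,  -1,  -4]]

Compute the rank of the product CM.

2

First compute CM:
[[ -3, -13,   6,  13],
 [-69,  14,  63,  13],
 [-22,   9,  19,   0],
 [-25,  -4,  25,  13]]
Now row reduce the product.
R2 ← R2 − (23)·R1: [0, 313, -75, -286]
R3 ← R3 − (22/3)·R1: [0, 313/3, -25, -286/3]
R4 ← R4 − (25/3)·R1: [0, 313/3, -25, -286/3]
R3 ← R3 − (1/3)·R2: [0, 0, 0, 0]
R4 ← R4 − (1/3)·R2: [0, 0, 0, 0]
2 nonzero rows, so rank(CM) = 2.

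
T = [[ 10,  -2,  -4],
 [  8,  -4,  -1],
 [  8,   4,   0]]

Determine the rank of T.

3

Row reduce to echelon form.
R2 ← R2 − (4/5)·R1: [0, -12/5, 11/5]
R3 ← R3 − (4/5)·R1: [0, 28/5, 16/5]
R3 ← R3 + (7/3)·R2: [0, 0, 25/3]
Echelon form has 3 nonzero rows, so rank(T) = 3.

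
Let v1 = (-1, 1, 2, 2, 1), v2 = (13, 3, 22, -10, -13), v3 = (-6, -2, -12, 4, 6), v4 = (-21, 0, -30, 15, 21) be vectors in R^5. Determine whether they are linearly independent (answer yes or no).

no

Form the matrix with these vectors as rows and row reduce.
R2 ← R2 + (13)·R1: [0, 16, 48, 16, 0]
R3 ← R3 − (6)·R1: [0, -8, -24, -8, 0]
R4 ← R4 − (21)·R1: [0, -21, -72, -27, 0]
R3 ← R3 + (1/2)·R2: [0, 0, 0, 0, 0]
R4 ← R4 + (21/16)·R2: [0, 0, -9, -6, 0]
Swap R3 ↔ R4
3 nonzero rows, so the 4 vectors span a space of dimension 3.
Since 3 < 4, the vectors are linearly dependent.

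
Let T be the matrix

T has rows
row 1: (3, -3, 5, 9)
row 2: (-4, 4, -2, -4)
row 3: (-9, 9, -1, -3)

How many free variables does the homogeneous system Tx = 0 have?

2

Row reduce to echelon form.
R2 ← R2 + (4/3)·R1: [0, 0, 14/3, 8]
R3 ← R3 + (3)·R1: [0, 0, 14, 24]
R3 ← R3 − (3)·R2: [0, 0, 0, 0]
2 nonzero rows, so rank(T) = 2.
T has 4 columns; by rank–nullity, nullity = 4 − 2 = 2.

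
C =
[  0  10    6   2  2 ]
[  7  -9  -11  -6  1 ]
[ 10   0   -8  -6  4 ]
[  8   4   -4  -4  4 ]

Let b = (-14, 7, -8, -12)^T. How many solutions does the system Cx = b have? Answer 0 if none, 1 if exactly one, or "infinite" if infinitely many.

Row reduce the augmented matrix [C | b].
Swap R1 ↔ R2
R3 ← R3 − (10/7)·R1: [0, 90/7, 54/7, 18/7, 18/7, -18]
R4 ← R4 − (8/7)·R1: [0, 100/7, 60/7, 20/7, 20/7, -20]
R3 ← R3 − (9/7)·R2: [0, 0, 0, 0, 0, 0]
R4 ← R4 − (10/7)·R2: [0, 0, 0, 0, 0, 0]
The echelon form has 2 nonzero rows, and every pivot lies in the first 5 columns, so rank(C) = rank([C|b]) = 2.
The system is consistent.
rank = 2 < 5 unknowns, so there are infinitely many solutions.

infinite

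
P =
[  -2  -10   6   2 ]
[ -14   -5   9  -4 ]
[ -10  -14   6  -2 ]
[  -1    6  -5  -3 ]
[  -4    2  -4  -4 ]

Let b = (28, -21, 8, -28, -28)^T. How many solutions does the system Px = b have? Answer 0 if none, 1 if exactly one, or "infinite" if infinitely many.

1

Row reduce the augmented matrix [P | b].
R2 ← R2 − (7)·R1: [0, 65, -33, -18, -217]
R3 ← R3 − (5)·R1: [0, 36, -24, -12, -132]
R4 ← R4 − (1/2)·R1: [0, 11, -8, -4, -42]
R5 ← R5 − (2)·R1: [0, 22, -16, -8, -84]
R3 ← R3 − (36/65)·R2: [0, 0, -372/65, -132/65, -768/65]
R4 ← R4 − (11/65)·R2: [0, 0, -157/65, -62/65, -343/65]
R5 ← R5 − (22/65)·R2: [0, 0, -314/65, -124/65, -686/65]
R4 ← R4 − (157/372)·R3: [0, 0, 0, -3/31, -9/31]
R5 ← R5 − (157/186)·R3: [0, 0, 0, -6/31, -18/31]
R5 ← R5 − (2)·R4: [0, 0, 0, 0, 0]
The echelon form has 4 nonzero rows, and every pivot lies in the first 4 columns, so rank(P) = rank([P|b]) = 4.
The system is consistent.
rank = 4 = number of unknowns, so the solution is unique.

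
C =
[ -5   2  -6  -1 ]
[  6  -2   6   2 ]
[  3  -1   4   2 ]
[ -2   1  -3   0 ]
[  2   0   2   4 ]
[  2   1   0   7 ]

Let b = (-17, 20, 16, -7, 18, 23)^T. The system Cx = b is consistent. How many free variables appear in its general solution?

1

Row reduce the augmented matrix [C | b].
R2 ← R2 + (6/5)·R1: [0, 2/5, -6/5, 4/5, -2/5]
R3 ← R3 + (3/5)·R1: [0, 1/5, 2/5, 7/5, 29/5]
R4 ← R4 − (2/5)·R1: [0, 1/5, -3/5, 2/5, -1/5]
R5 ← R5 + (2/5)·R1: [0, 4/5, -2/5, 18/5, 56/5]
R6 ← R6 + (2/5)·R1: [0, 9/5, -12/5, 33/5, 81/5]
R3 ← R3 − (1/2)·R2: [0, 0, 1, 1, 6]
R4 ← R4 − (1/2)·R2: [0, 0, 0, 0, 0]
R5 ← R5 − (2)·R2: [0, 0, 2, 2, 12]
R6 ← R6 − (9/2)·R2: [0, 0, 3, 3, 18]
R5 ← R5 − (2)·R3: [0, 0, 0, 0, 0]
R6 ← R6 − (3)·R3: [0, 0, 0, 0, 0]
The echelon form has 3 nonzero rows, and every pivot lies in the first 4 columns, so rank(C) = rank([C|b]) = 3.
The system is consistent.
Free variables = (unknowns) − (rank) = 4 − 3 = 1.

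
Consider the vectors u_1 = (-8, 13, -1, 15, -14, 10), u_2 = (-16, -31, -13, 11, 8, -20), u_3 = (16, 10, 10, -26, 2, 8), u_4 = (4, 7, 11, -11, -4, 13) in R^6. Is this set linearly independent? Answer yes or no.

yes

Form the matrix with these vectors as rows and row reduce.
R2 ← R2 − (2)·R1: [0, -57, -11, -19, 36, -40]
R3 ← R3 + (2)·R1: [0, 36, 8, 4, -26, 28]
R4 ← R4 + (1/2)·R1: [0, 27/2, 21/2, -7/2, -11, 18]
R3 ← R3 + (12/19)·R2: [0, 0, 20/19, -8, -62/19, 52/19]
R4 ← R4 + (9/38)·R2: [0, 0, 150/19, -8, -47/19, 162/19]
R4 ← R4 − (15/2)·R3: [0, 0, 0, 52, 22, -12]
4 nonzero rows, so the 4 vectors span a space of dimension 4.
Since 4 = 4, the vectors are linearly independent.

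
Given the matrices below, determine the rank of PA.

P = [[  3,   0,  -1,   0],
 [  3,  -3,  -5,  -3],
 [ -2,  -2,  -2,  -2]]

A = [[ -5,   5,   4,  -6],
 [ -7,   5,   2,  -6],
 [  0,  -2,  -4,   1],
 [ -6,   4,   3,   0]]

2

First compute PA:
[[-15,  17,  16, -19],
 [ 24,  -2,  17,  -5],
 [ 36, -24, -10,  22]]
Now row reduce the product.
R2 ← R2 + (8/5)·R1: [0, 126/5, 213/5, -177/5]
R3 ← R3 + (12/5)·R1: [0, 84/5, 142/5, -118/5]
R3 ← R3 − (2/3)·R2: [0, 0, 0, 0]
2 nonzero rows, so rank(PA) = 2.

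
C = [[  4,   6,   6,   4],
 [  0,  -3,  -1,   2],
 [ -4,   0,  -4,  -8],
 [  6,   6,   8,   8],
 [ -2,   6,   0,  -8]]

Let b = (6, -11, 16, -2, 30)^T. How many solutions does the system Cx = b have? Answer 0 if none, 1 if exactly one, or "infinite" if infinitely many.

infinite

Row reduce the augmented matrix [C | b].
R3 ← R3 + R1: [0, 6, 2, -4, 22]
R4 ← R4 − (3/2)·R1: [0, -3, -1, 2, -11]
R5 ← R5 + (1/2)·R1: [0, 9, 3, -6, 33]
R3 ← R3 + (2)·R2: [0, 0, 0, 0, 0]
R4 ← R4 − R2: [0, 0, 0, 0, 0]
R5 ← R5 + (3)·R2: [0, 0, 0, 0, 0]
The echelon form has 2 nonzero rows, and every pivot lies in the first 4 columns, so rank(C) = rank([C|b]) = 2.
The system is consistent.
rank = 2 < 4 unknowns, so there are infinitely many solutions.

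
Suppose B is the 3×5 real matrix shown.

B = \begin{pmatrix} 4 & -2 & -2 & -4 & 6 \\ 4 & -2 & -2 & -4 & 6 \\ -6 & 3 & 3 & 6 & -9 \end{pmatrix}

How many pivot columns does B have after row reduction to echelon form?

1

Row reduce to echelon form.
R2 ← R2 − R1: [0, 0, 0, 0, 0]
R3 ← R3 + (3/2)·R1: [0, 0, 0, 0, 0]
Echelon form has 1 nonzero row, so rank(B) = 1.
Each nonzero row contributes one pivot column: 1 pivot columns.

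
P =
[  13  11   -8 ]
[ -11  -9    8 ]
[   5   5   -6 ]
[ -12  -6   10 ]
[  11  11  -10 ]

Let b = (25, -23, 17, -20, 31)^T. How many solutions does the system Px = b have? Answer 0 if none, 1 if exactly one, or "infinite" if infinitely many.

Row reduce the augmented matrix [P | b].
R2 ← R2 + (11/13)·R1: [0, 4/13, 16/13, -24/13]
R3 ← R3 − (5/13)·R1: [0, 10/13, -38/13, 96/13]
R4 ← R4 + (12/13)·R1: [0, 54/13, 34/13, 40/13]
R5 ← R5 − (11/13)·R1: [0, 22/13, -42/13, 128/13]
R3 ← R3 − (5/2)·R2: [0, 0, -6, 12]
R4 ← R4 − (27/2)·R2: [0, 0, -14, 28]
R5 ← R5 − (11/2)·R2: [0, 0, -10, 20]
R4 ← R4 − (7/3)·R3: [0, 0, 0, 0]
R5 ← R5 − (5/3)·R3: [0, 0, 0, 0]
The echelon form has 3 nonzero rows, and every pivot lies in the first 3 columns, so rank(P) = rank([P|b]) = 3.
The system is consistent.
rank = 3 = number of unknowns, so the solution is unique.

1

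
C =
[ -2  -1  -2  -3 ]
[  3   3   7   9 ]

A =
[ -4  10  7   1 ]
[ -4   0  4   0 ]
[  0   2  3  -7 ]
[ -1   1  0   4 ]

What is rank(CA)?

2

First compute CA:
[[ 15, -27, -24,   0],
 [-33,  53,  54, -10]]
Now row reduce the product.
R2 ← R2 + (11/5)·R1: [0, -32/5, 6/5, -10]
2 nonzero rows, so rank(CA) = 2.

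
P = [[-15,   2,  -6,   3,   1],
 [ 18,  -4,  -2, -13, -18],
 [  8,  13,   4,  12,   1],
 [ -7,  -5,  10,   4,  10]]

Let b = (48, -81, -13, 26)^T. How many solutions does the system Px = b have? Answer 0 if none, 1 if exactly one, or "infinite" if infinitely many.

infinite

Row reduce the augmented matrix [P | b].
R2 ← R2 + (6/5)·R1: [0, -8/5, -46/5, -47/5, -84/5, -117/5]
R3 ← R3 + (8/15)·R1: [0, 211/15, 4/5, 68/5, 23/15, 63/5]
R4 ← R4 − (7/15)·R1: [0, -89/15, 64/5, 13/5, 143/15, 18/5]
R3 ← R3 + (211/24)·R2: [0, 0, -961/12, -1657/24, -877/6, -1545/8]
R4 ← R4 − (89/24)·R2: [0, 0, 563/12, 899/24, 431/6, 723/8]
R4 ← R4 + (563/961)·R3: [0, 0, 0, -2873/961, -13260/961, -21879/961]
The echelon form has 4 nonzero rows, and every pivot lies in the first 5 columns, so rank(P) = rank([P|b]) = 4.
The system is consistent.
rank = 4 < 5 unknowns, so there are infinitely many solutions.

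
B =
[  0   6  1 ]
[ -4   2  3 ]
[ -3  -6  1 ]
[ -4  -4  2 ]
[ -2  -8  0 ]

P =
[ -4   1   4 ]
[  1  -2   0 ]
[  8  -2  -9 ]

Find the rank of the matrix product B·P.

First compute BP:
[[ 14, -14,  -9],
 [ 42, -14, -43],
 [ 14,   7, -21],
 [ 28,   0, -34],
 [  0,  14,  -8]]
Now row reduce the product.
R2 ← R2 − (3)·R1: [0, 28, -16]
R3 ← R3 − R1: [0, 21, -12]
R4 ← R4 − (2)·R1: [0, 28, -16]
R3 ← R3 − (3/4)·R2: [0, 0, 0]
R4 ← R4 − R2: [0, 0, 0]
R5 ← R5 − (1/2)·R2: [0, 0, 0]
2 nonzero rows, so rank(BP) = 2.

2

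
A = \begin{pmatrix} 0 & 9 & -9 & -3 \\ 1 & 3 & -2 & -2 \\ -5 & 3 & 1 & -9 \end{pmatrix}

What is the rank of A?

Row reduce to echelon form.
Swap R1 ↔ R2
R3 ← R3 + (5)·R1: [0, 18, -9, -19]
R3 ← R3 − (2)·R2: [0, 0, 9, -13]
Echelon form has 3 nonzero rows, so rank(A) = 3.

3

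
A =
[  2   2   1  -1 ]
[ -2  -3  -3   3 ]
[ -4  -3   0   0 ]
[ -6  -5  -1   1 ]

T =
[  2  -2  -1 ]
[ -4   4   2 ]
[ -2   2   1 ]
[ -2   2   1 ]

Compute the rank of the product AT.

1

First compute AT:
[[ -4,   4,   2],
 [  8,  -8,  -4],
 [  4,  -4,  -2],
 [  8,  -8,  -4]]
Now row reduce the product.
R2 ← R2 + (2)·R1: [0, 0, 0]
R3 ← R3 + R1: [0, 0, 0]
R4 ← R4 + (2)·R1: [0, 0, 0]
1 nonzero row, so rank(AT) = 1.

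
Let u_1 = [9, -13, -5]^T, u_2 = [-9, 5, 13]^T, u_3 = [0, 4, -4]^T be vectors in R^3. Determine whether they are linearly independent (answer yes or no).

Form the matrix with these vectors as rows and row reduce.
R2 ← R2 + R1: [0, -8, 8]
R3 ← R3 + (1/2)·R2: [0, 0, 0]
2 nonzero rows, so the 3 vectors span a space of dimension 2.
Since 2 < 3, the vectors are linearly dependent.

no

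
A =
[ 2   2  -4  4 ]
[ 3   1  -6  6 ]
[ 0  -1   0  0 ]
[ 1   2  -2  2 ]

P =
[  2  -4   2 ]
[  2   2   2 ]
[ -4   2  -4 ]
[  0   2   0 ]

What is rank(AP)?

First compute AP:
[[ 24,  -4,  24],
 [ 32, -10,  32],
 [ -2,  -2,  -2],
 [ 14,   0,  14]]
Now row reduce the product.
R2 ← R2 − (4/3)·R1: [0, -14/3, 0]
R3 ← R3 + (1/12)·R1: [0, -7/3, 0]
R4 ← R4 − (7/12)·R1: [0, 7/3, 0]
R3 ← R3 − (1/2)·R2: [0, 0, 0]
R4 ← R4 + (1/2)·R2: [0, 0, 0]
2 nonzero rows, so rank(AP) = 2.

2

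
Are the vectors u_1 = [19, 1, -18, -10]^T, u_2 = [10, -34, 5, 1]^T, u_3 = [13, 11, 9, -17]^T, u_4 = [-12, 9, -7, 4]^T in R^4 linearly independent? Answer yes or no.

yes

Form the matrix with these vectors as rows and row reduce.
R2 ← R2 − (10/19)·R1: [0, -656/19, 275/19, 119/19]
R3 ← R3 − (13/19)·R1: [0, 196/19, 405/19, -193/19]
R4 ← R4 + (12/19)·R1: [0, 183/19, -349/19, -44/19]
R3 ← R3 + (49/164)·R2: [0, 0, 4205/164, -1359/164]
R4 ← R4 + (183/656)·R2: [0, 0, -9401/656, -373/656]
R4 ← R4 + (9401/16820)·R3: [0, 0, 0, -43733/8410]
4 nonzero rows, so the 4 vectors span a space of dimension 4.
Since 4 = 4, the vectors are linearly independent.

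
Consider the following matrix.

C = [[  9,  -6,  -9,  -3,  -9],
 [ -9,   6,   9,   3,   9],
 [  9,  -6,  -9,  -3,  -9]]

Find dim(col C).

1

Row reduce to echelon form.
R2 ← R2 + R1: [0, 0, 0, 0, 0]
R3 ← R3 − R1: [0, 0, 0, 0, 0]
Echelon form has 1 nonzero row, so rank(C) = 1.
The column space has dimension equal to the rank: 1.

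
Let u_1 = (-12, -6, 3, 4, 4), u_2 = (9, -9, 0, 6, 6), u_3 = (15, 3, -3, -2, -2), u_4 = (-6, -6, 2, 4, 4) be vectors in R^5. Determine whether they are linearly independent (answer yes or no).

Form the matrix with these vectors as rows and row reduce.
R2 ← R2 + (3/4)·R1: [0, -27/2, 9/4, 9, 9]
R3 ← R3 + (5/4)·R1: [0, -9/2, 3/4, 3, 3]
R4 ← R4 − (1/2)·R1: [0, -3, 1/2, 2, 2]
R3 ← R3 − (1/3)·R2: [0, 0, 0, 0, 0]
R4 ← R4 − (2/9)·R2: [0, 0, 0, 0, 0]
2 nonzero rows, so the 4 vectors span a space of dimension 2.
Since 2 < 4, the vectors are linearly dependent.

no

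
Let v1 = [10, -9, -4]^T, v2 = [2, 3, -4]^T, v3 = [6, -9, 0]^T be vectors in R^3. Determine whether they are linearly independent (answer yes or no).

no

Form the matrix with these vectors as rows and row reduce.
R2 ← R2 − (1/5)·R1: [0, 24/5, -16/5]
R3 ← R3 − (3/5)·R1: [0, -18/5, 12/5]
R3 ← R3 + (3/4)·R2: [0, 0, 0]
2 nonzero rows, so the 3 vectors span a space of dimension 2.
Since 2 < 3, the vectors are linearly dependent.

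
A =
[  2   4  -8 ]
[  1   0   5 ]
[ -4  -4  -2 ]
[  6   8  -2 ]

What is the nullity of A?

0

Row reduce to echelon form.
R2 ← R2 − (1/2)·R1: [0, -2, 9]
R3 ← R3 + (2)·R1: [0, 4, -18]
R4 ← R4 − (3)·R1: [0, -4, 22]
R3 ← R3 + (2)·R2: [0, 0, 0]
R4 ← R4 − (2)·R2: [0, 0, 4]
Swap R3 ↔ R4
3 nonzero rows, so rank(A) = 3.
A has 3 columns; by rank–nullity, nullity = 3 − 3 = 0.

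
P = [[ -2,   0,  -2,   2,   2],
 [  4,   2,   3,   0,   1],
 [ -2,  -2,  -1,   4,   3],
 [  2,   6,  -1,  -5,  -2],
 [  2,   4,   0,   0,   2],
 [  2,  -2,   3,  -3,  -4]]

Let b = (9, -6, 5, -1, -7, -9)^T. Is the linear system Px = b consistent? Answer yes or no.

no

Row reduce the augmented matrix [P | b].
R2 ← R2 + (2)·R1: [0, 2, -1, 4, 5, 12]
R3 ← R3 − R1: [0, -2, 1, 2, 1, -4]
R4 ← R4 + R1: [0, 6, -3, -3, 0, 8]
R5 ← R5 + R1: [0, 4, -2, 2, 4, 2]
R6 ← R6 + R1: [0, -2, 1, -1, -2, 0]
R3 ← R3 + R2: [0, 0, 0, 6, 6, 8]
R4 ← R4 − (3)·R2: [0, 0, 0, -15, -15, -28]
R5 ← R5 − (2)·R2: [0, 0, 0, -6, -6, -22]
R6 ← R6 + R2: [0, 0, 0, 3, 3, 12]
R4 ← R4 + (5/2)·R3: [0, 0, 0, 0, 0, -8]
R5 ← R5 + R3: [0, 0, 0, 0, 0, -14]
R6 ← R6 − (1/2)·R3: [0, 0, 0, 0, 0, 8]
R5 ← R5 − (7/4)·R4: [0, 0, 0, 0, 0, 0]
R6 ← R6 + R4: [0, 0, 0, 0, 0, 0]
The echelon form has 4 nonzero rows; the last pivot sits in the augmented column, so rank(P) = 3 but rank([P|b]) = 4.
Since the ranks differ, the system is inconsistent.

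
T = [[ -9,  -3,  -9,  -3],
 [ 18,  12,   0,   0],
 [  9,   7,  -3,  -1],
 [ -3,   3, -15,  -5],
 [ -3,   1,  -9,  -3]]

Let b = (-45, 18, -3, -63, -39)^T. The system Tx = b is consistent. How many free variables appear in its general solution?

2

Row reduce the augmented matrix [T | b].
R2 ← R2 + (2)·R1: [0, 6, -18, -6, -72]
R3 ← R3 + R1: [0, 4, -12, -4, -48]
R4 ← R4 − (1/3)·R1: [0, 4, -12, -4, -48]
R5 ← R5 − (1/3)·R1: [0, 2, -6, -2, -24]
R3 ← R3 − (2/3)·R2: [0, 0, 0, 0, 0]
R4 ← R4 − (2/3)·R2: [0, 0, 0, 0, 0]
R5 ← R5 − (1/3)·R2: [0, 0, 0, 0, 0]
The echelon form has 2 nonzero rows, and every pivot lies in the first 4 columns, so rank(T) = rank([T|b]) = 2.
The system is consistent.
Free variables = (unknowns) − (rank) = 4 − 2 = 2.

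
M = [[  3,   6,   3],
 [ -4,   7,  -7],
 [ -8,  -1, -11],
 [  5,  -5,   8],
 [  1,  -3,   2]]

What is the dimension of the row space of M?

2

Row reduce to echelon form.
R2 ← R2 + (4/3)·R1: [0, 15, -3]
R3 ← R3 + (8/3)·R1: [0, 15, -3]
R4 ← R4 − (5/3)·R1: [0, -15, 3]
R5 ← R5 − (1/3)·R1: [0, -5, 1]
R3 ← R3 − R2: [0, 0, 0]
R4 ← R4 + R2: [0, 0, 0]
R5 ← R5 + (1/3)·R2: [0, 0, 0]
Echelon form has 2 nonzero rows, so rank(M) = 2.
The row space has dimension equal to the rank: 2.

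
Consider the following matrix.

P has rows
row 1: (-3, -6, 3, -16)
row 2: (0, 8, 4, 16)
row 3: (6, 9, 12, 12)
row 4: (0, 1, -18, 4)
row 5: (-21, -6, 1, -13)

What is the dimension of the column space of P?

Row reduce to echelon form.
R3 ← R3 + (2)·R1: [0, -3, 18, -20]
R5 ← R5 − (7)·R1: [0, 36, -20, 99]
R3 ← R3 + (3/8)·R2: [0, 0, 39/2, -14]
R4 ← R4 − (1/8)·R2: [0, 0, -37/2, 2]
R5 ← R5 − (9/2)·R2: [0, 0, -38, 27]
R4 ← R4 + (37/39)·R3: [0, 0, 0, -440/39]
R5 ← R5 + (76/39)·R3: [0, 0, 0, -11/39]
R5 ← R5 − (1/40)·R4: [0, 0, 0, 0]
Echelon form has 4 nonzero rows, so rank(P) = 4.
The column space has dimension equal to the rank: 4.

4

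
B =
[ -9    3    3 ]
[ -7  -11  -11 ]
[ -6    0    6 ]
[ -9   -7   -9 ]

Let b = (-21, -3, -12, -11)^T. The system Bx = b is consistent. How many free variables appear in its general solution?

0

Row reduce the augmented matrix [B | b].
R2 ← R2 − (7/9)·R1: [0, -40/3, -40/3, 40/3]
R3 ← R3 − (2/3)·R1: [0, -2, 4, 2]
R4 ← R4 − R1: [0, -10, -12, 10]
R3 ← R3 − (3/20)·R2: [0, 0, 6, 0]
R4 ← R4 − (3/4)·R2: [0, 0, -2, 0]
R4 ← R4 + (1/3)·R3: [0, 0, 0, 0]
The echelon form has 3 nonzero rows, and every pivot lies in the first 3 columns, so rank(B) = rank([B|b]) = 3.
The system is consistent.
Free variables = (unknowns) − (rank) = 3 − 3 = 0.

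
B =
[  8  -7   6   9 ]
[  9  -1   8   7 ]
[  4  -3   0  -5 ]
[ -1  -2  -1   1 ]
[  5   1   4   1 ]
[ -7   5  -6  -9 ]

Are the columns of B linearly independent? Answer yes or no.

no

Row reduce B to echelon form.
R2 ← R2 − (9/8)·R1: [0, 55/8, 5/4, -25/8]
R3 ← R3 − (1/2)·R1: [0, 1/2, -3, -19/2]
R4 ← R4 + (1/8)·R1: [0, -23/8, -1/4, 17/8]
R5 ← R5 − (5/8)·R1: [0, 43/8, 1/4, -37/8]
R6 ← R6 + (7/8)·R1: [0, -9/8, -3/4, -9/8]
R3 ← R3 − (4/55)·R2: [0, 0, -34/11, -102/11]
R4 ← R4 + (23/55)·R2: [0, 0, 3/11, 9/11]
R5 ← R5 − (43/55)·R2: [0, 0, -8/11, -24/11]
R6 ← R6 + (9/55)·R2: [0, 0, -6/11, -18/11]
R4 ← R4 + (3/34)·R3: [0, 0, 0, 0]
R5 ← R5 − (4/17)·R3: [0, 0, 0, 0]
R6 ← R6 − (3/17)·R3: [0, 0, 0, 0]
3 pivots among 4 columns.
Only 3 < 4 pivot columns, so the columns are linearly dependent.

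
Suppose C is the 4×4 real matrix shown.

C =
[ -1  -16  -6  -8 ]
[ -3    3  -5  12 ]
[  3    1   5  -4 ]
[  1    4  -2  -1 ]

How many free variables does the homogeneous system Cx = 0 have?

0

Row reduce to echelon form.
R2 ← R2 − (3)·R1: [0, 51, 13, 36]
R3 ← R3 + (3)·R1: [0, -47, -13, -28]
R4 ← R4 + R1: [0, -12, -8, -9]
R3 ← R3 + (47/51)·R2: [0, 0, -52/51, 88/17]
R4 ← R4 + (4/17)·R2: [0, 0, -84/17, -9/17]
R4 ← R4 − (63/13)·R3: [0, 0, 0, -333/13]
4 nonzero rows, so rank(C) = 4.
C has 4 columns; by rank–nullity, nullity = 4 − 4 = 0.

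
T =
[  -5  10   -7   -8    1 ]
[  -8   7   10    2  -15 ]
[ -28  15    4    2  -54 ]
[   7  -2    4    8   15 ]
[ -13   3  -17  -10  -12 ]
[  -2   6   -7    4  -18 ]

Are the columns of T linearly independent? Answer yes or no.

Row reduce T to echelon form.
R2 ← R2 − (8/5)·R1: [0, -9, 106/5, 74/5, -83/5]
R3 ← R3 − (28/5)·R1: [0, -41, 216/5, 234/5, -298/5]
R4 ← R4 + (7/5)·R1: [0, 12, -29/5, -16/5, 82/5]
R5 ← R5 − (13/5)·R1: [0, -23, 6/5, 54/5, -73/5]
R6 ← R6 − (2/5)·R1: [0, 2, -21/5, 36/5, -92/5]
R3 ← R3 − (41/9)·R2: [0, 0, -2402/45, -928/45, 721/45]
R4 ← R4 + (4/3)·R2: [0, 0, 337/15, 248/15, -86/15]
R5 ← R5 − (23/9)·R2: [0, 0, -2384/45, -1216/45, 1252/45]
R6 ← R6 + (2/9)·R2: [0, 0, 23/45, 472/45, -994/45]
R4 ← R4 + (1011/2402)·R3: [0, 0, 0, 9432/1201, 2427/2402]
R5 ← R5 − (1192/1201)·R3: [0, 0, 0, -7872/1201, 14316/1201]
R6 ← R6 + (23/2402)·R3: [0, 0, 0, 12360/1201, -52689/2402]
R5 ← R5 + (328/393)·R4: [0, 0, 0, 0, 1672/131]
R6 ← R6 − (515/393)·R4: [0, 0, 0, 0, -3047/131]
R6 ← R6 + (277/152)·R5: [0, 0, 0, 0, 0]
5 pivots among 5 columns.
Every column is a pivot column, so the columns are linearly independent.

yes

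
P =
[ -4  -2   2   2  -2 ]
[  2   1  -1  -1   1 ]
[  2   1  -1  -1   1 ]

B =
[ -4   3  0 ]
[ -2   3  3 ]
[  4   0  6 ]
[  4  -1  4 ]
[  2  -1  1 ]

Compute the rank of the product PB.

1

First compute PB:
[[ 32, -18,  12],
 [-16,   9,  -6],
 [-16,   9,  -6]]
Now row reduce the product.
R2 ← R2 + (1/2)·R1: [0, 0, 0]
R3 ← R3 + (1/2)·R1: [0, 0, 0]
1 nonzero row, so rank(PB) = 1.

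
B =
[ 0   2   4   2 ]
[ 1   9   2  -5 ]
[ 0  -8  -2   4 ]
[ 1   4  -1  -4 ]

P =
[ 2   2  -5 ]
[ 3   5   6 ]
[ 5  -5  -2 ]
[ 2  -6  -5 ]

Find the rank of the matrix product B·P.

First compute BP:
[[ 30, -22,  -6],
 [ 29,  67,  70],
 [-26, -54, -64],
 [  1,  51,  41]]
Now row reduce the product.
R2 ← R2 − (29/30)·R1: [0, 1324/15, 379/5]
R3 ← R3 + (13/15)·R1: [0, -1096/15, -346/5]
R4 ← R4 − (1/30)·R1: [0, 776/15, 206/5]
R3 ← R3 + (274/331)·R2: [0, 0, -2136/331]
R4 ← R4 − (194/331)·R2: [0, 0, -1068/331]
R4 ← R4 − (1/2)·R3: [0, 0, 0]
3 nonzero rows, so rank(BP) = 3.

3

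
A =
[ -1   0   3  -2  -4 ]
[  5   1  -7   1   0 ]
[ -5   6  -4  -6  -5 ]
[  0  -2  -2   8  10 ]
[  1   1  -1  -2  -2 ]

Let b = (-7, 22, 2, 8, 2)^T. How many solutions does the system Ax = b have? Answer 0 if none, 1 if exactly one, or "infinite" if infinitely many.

1

Row reduce the augmented matrix [A | b].
R2 ← R2 + (5)·R1: [0, 1, 8, -9, -20, -13]
R3 ← R3 − (5)·R1: [0, 6, -19, 4, 15, 37]
R5 ← R5 + R1: [0, 1, 2, -4, -6, -5]
R3 ← R3 − (6)·R2: [0, 0, -67, 58, 135, 115]
R4 ← R4 + (2)·R2: [0, 0, 14, -10, -30, -18]
R5 ← R5 − R2: [0, 0, -6, 5, 14, 8]
R4 ← R4 + (14/67)·R3: [0, 0, 0, 142/67, -120/67, 404/67]
R5 ← R5 − (6/67)·R3: [0, 0, 0, -13/67, 128/67, -154/67]
R5 ← R5 + (13/142)·R4: [0, 0, 0, 0, 124/71, -124/71]
The echelon form has 5 nonzero rows, and every pivot lies in the first 5 columns, so rank(A) = rank([A|b]) = 5.
The system is consistent.
rank = 5 = number of unknowns, so the solution is unique.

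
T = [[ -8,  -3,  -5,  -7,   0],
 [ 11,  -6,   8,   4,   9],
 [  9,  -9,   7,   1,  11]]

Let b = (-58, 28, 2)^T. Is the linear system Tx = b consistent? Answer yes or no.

Row reduce the augmented matrix [T | b].
R2 ← R2 + (11/8)·R1: [0, -81/8, 9/8, -45/8, 9, -207/4]
R3 ← R3 + (9/8)·R1: [0, -99/8, 11/8, -55/8, 11, -253/4]
R3 ← R3 − (11/9)·R2: [0, 0, 0, 0, 0, 0]
The echelon form has 2 nonzero rows, and every pivot lies in the first 5 columns, so rank(T) = rank([T|b]) = 2.
The system is consistent.

yes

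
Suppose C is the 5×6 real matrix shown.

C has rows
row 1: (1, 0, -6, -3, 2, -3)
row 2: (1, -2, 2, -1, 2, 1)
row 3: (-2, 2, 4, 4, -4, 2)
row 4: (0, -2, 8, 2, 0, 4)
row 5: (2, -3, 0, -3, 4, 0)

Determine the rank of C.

Row reduce to echelon form.
R2 ← R2 − R1: [0, -2, 8, 2, 0, 4]
R3 ← R3 + (2)·R1: [0, 2, -8, -2, 0, -4]
R5 ← R5 − (2)·R1: [0, -3, 12, 3, 0, 6]
R3 ← R3 + R2: [0, 0, 0, 0, 0, 0]
R4 ← R4 − R2: [0, 0, 0, 0, 0, 0]
R5 ← R5 − (3/2)·R2: [0, 0, 0, 0, 0, 0]
Echelon form has 2 nonzero rows, so rank(C) = 2.

2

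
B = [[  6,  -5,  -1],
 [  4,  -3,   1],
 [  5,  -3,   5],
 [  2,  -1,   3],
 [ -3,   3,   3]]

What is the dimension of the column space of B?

Row reduce to echelon form.
R2 ← R2 − (2/3)·R1: [0, 1/3, 5/3]
R3 ← R3 − (5/6)·R1: [0, 7/6, 35/6]
R4 ← R4 − (1/3)·R1: [0, 2/3, 10/3]
R5 ← R5 + (1/2)·R1: [0, 1/2, 5/2]
R3 ← R3 − (7/2)·R2: [0, 0, 0]
R4 ← R4 − (2)·R2: [0, 0, 0]
R5 ← R5 − (3/2)·R2: [0, 0, 0]
Echelon form has 2 nonzero rows, so rank(B) = 2.
The column space has dimension equal to the rank: 2.

2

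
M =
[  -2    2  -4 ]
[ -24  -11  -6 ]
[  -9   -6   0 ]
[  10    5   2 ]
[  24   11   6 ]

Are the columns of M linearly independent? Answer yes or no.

no

Row reduce M to echelon form.
R2 ← R2 − (12)·R1: [0, -35, 42]
R3 ← R3 − (9/2)·R1: [0, -15, 18]
R4 ← R4 + (5)·R1: [0, 15, -18]
R5 ← R5 + (12)·R1: [0, 35, -42]
R3 ← R3 − (3/7)·R2: [0, 0, 0]
R4 ← R4 + (3/7)·R2: [0, 0, 0]
R5 ← R5 + R2: [0, 0, 0]
2 pivots among 3 columns.
Only 2 < 3 pivot columns, so the columns are linearly dependent.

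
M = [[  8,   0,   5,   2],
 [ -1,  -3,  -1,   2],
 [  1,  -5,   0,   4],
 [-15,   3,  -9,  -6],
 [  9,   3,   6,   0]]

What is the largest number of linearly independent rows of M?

Row reduce to echelon form.
R2 ← R2 + (1/8)·R1: [0, -3, -3/8, 9/4]
R3 ← R3 − (1/8)·R1: [0, -5, -5/8, 15/4]
R4 ← R4 + (15/8)·R1: [0, 3, 3/8, -9/4]
R5 ← R5 − (9/8)·R1: [0, 3, 3/8, -9/4]
R3 ← R3 − (5/3)·R2: [0, 0, 0, 0]
R4 ← R4 + R2: [0, 0, 0, 0]
R5 ← R5 + R2: [0, 0, 0, 0]
Echelon form has 2 nonzero rows, so rank(M) = 2.
The rank gives the maximum number of linearly independent rows: 2.

2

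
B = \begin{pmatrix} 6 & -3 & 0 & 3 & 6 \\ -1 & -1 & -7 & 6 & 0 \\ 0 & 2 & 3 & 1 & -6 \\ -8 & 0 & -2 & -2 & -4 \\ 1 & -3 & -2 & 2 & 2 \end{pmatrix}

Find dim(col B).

5

Row reduce to echelon form.
R2 ← R2 + (1/6)·R1: [0, -3/2, -7, 13/2, 1]
R4 ← R4 + (4/3)·R1: [0, -4, -2, 2, 4]
R5 ← R5 − (1/6)·R1: [0, -5/2, -2, 3/2, 1]
R3 ← R3 + (4/3)·R2: [0, 0, -19/3, 29/3, -14/3]
R4 ← R4 − (8/3)·R2: [0, 0, 50/3, -46/3, 4/3]
R5 ← R5 − (5/3)·R2: [0, 0, 29/3, -28/3, -2/3]
R4 ← R4 + (50/19)·R3: [0, 0, 0, 192/19, -208/19]
R5 ← R5 + (29/19)·R3: [0, 0, 0, 103/19, -148/19]
R5 ← R5 − (103/192)·R4: [0, 0, 0, 0, -23/12]
Echelon form has 5 nonzero rows, so rank(B) = 5.
The column space has dimension equal to the rank: 5.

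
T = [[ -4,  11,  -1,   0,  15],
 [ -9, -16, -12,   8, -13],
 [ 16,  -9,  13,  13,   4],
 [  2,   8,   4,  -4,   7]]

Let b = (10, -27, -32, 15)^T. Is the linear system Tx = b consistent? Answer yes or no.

yes

Row reduce the augmented matrix [T | b].
R2 ← R2 − (9/4)·R1: [0, -163/4, -39/4, 8, -187/4, -99/2]
R3 ← R3 + (4)·R1: [0, 35, 9, 13, 64, 8]
R4 ← R4 + (1/2)·R1: [0, 27/2, 7/2, -4, 29/2, 20]
R3 ← R3 + (140/163)·R2: [0, 0, 102/163, 3239/163, 3887/163, -5626/163]
R4 ← R4 + (54/163)·R2: [0, 0, 44/163, -220/163, -161/163, 587/163]
R4 ← R4 − (22/51)·R3: [0, 0, 0, -506/51, -575/51, 943/51]
The echelon form has 4 nonzero rows, and every pivot lies in the first 5 columns, so rank(T) = rank([T|b]) = 4.
The system is consistent.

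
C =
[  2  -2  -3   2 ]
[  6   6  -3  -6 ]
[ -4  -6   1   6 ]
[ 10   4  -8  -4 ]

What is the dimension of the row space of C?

Row reduce to echelon form.
R2 ← R2 − (3)·R1: [0, 12, 6, -12]
R3 ← R3 + (2)·R1: [0, -10, -5, 10]
R4 ← R4 − (5)·R1: [0, 14, 7, -14]
R3 ← R3 + (5/6)·R2: [0, 0, 0, 0]
R4 ← R4 − (7/6)·R2: [0, 0, 0, 0]
Echelon form has 2 nonzero rows, so rank(C) = 2.
The row space has dimension equal to the rank: 2.

2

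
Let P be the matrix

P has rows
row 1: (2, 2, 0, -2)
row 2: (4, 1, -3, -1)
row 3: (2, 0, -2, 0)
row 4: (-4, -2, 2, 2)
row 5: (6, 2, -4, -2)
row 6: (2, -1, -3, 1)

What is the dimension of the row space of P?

Row reduce to echelon form.
R2 ← R2 − (2)·R1: [0, -3, -3, 3]
R3 ← R3 − R1: [0, -2, -2, 2]
R4 ← R4 + (2)·R1: [0, 2, 2, -2]
R5 ← R5 − (3)·R1: [0, -4, -4, 4]
R6 ← R6 − R1: [0, -3, -3, 3]
R3 ← R3 − (2/3)·R2: [0, 0, 0, 0]
R4 ← R4 + (2/3)·R2: [0, 0, 0, 0]
R5 ← R5 − (4/3)·R2: [0, 0, 0, 0]
R6 ← R6 − R2: [0, 0, 0, 0]
Echelon form has 2 nonzero rows, so rank(P) = 2.
The row space has dimension equal to the rank: 2.

2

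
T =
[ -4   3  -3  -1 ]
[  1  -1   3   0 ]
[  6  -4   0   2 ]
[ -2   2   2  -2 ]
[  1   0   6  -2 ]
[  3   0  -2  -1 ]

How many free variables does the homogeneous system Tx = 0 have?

Row reduce to echelon form.
R2 ← R2 + (1/4)·R1: [0, -1/4, 9/4, -1/4]
R3 ← R3 + (3/2)·R1: [0, 1/2, -9/2, 1/2]
R4 ← R4 − (1/2)·R1: [0, 1/2, 7/2, -3/2]
R5 ← R5 + (1/4)·R1: [0, 3/4, 21/4, -9/4]
R6 ← R6 + (3/4)·R1: [0, 9/4, -17/4, -7/4]
R3 ← R3 + (2)·R2: [0, 0, 0, 0]
R4 ← R4 + (2)·R2: [0, 0, 8, -2]
R5 ← R5 + (3)·R2: [0, 0, 12, -3]
R6 ← R6 + (9)·R2: [0, 0, 16, -4]
Swap R3 ↔ R4
R5 ← R5 − (3/2)·R3: [0, 0, 0, 0]
R6 ← R6 − (2)·R3: [0, 0, 0, 0]
3 nonzero rows, so rank(T) = 3.
T has 4 columns; by rank–nullity, nullity = 4 − 3 = 1.

1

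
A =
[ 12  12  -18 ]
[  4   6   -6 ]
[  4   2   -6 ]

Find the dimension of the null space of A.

Row reduce to echelon form.
R2 ← R2 − (1/3)·R1: [0, 2, 0]
R3 ← R3 − (1/3)·R1: [0, -2, 0]
R3 ← R3 + R2: [0, 0, 0]
2 nonzero rows, so rank(A) = 2.
A has 3 columns; by rank–nullity, nullity = 3 − 2 = 1.

1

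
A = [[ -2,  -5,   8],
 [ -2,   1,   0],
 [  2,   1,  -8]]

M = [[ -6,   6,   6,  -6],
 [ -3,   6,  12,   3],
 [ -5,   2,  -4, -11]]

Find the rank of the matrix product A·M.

2

First compute AM:
[[-13, -26, -104, -91],
 [  9,  -6,   0,  15],
 [ 25,   2,  56,  79]]
Now row reduce the product.
R2 ← R2 + (9/13)·R1: [0, -24, -72, -48]
R3 ← R3 + (25/13)·R1: [0, -48, -144, -96]
R3 ← R3 − (2)·R2: [0, 0, 0, 0]
2 nonzero rows, so rank(AM) = 2.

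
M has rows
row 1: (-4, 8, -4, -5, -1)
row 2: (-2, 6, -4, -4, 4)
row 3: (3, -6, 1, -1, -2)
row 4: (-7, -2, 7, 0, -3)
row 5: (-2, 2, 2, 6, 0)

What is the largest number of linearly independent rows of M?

Row reduce to echelon form.
R2 ← R2 − (1/2)·R1: [0, 2, -2, -3/2, 9/2]
R3 ← R3 + (3/4)·R1: [0, 0, -2, -19/4, -11/4]
R4 ← R4 − (7/4)·R1: [0, -16, 14, 35/4, -5/4]
R5 ← R5 − (1/2)·R1: [0, -2, 4, 17/2, 1/2]
R4 ← R4 + (8)·R2: [0, 0, -2, -13/4, 139/4]
R5 ← R5 + R2: [0, 0, 2, 7, 5]
R4 ← R4 − R3: [0, 0, 0, 3/2, 75/2]
R5 ← R5 + R3: [0, 0, 0, 9/4, 9/4]
R5 ← R5 − (3/2)·R4: [0, 0, 0, 0, -54]
Echelon form has 5 nonzero rows, so rank(M) = 5.
The rank gives the maximum number of linearly independent rows: 5.

5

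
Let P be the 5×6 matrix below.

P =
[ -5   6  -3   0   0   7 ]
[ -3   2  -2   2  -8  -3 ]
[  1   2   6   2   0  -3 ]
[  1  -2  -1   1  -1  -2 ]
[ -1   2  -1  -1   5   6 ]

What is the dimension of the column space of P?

4

Row reduce to echelon form.
R2 ← R2 − (3/5)·R1: [0, -8/5, -1/5, 2, -8, -36/5]
R3 ← R3 + (1/5)·R1: [0, 16/5, 27/5, 2, 0, -8/5]
R4 ← R4 + (1/5)·R1: [0, -4/5, -8/5, 1, -1, -3/5]
R5 ← R5 − (1/5)·R1: [0, 4/5, -2/5, -1, 5, 23/5]
R3 ← R3 + (2)·R2: [0, 0, 5, 6, -16, -16]
R4 ← R4 − (1/2)·R2: [0, 0, -3/2, 0, 3, 3]
R5 ← R5 + (1/2)·R2: [0, 0, -1/2, 0, 1, 1]
R4 ← R4 + (3/10)·R3: [0, 0, 0, 9/5, -9/5, -9/5]
R5 ← R5 + (1/10)·R3: [0, 0, 0, 3/5, -3/5, -3/5]
R5 ← R5 − (1/3)·R4: [0, 0, 0, 0, 0, 0]
Echelon form has 4 nonzero rows, so rank(P) = 4.
The column space has dimension equal to the rank: 4.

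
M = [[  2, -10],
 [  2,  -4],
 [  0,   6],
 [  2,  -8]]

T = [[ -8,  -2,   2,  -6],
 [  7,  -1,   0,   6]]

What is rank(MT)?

First compute MT:
[[-86,   6,   4, -72],
 [-44,   0,   4, -36],
 [ 42,  -6,   0,  36],
 [-72,   4,   4, -60]]
Now row reduce the product.
R2 ← R2 − (22/43)·R1: [0, -132/43, 84/43, 36/43]
R3 ← R3 + (21/43)·R1: [0, -132/43, 84/43, 36/43]
R4 ← R4 − (36/43)·R1: [0, -44/43, 28/43, 12/43]
R3 ← R3 − R2: [0, 0, 0, 0]
R4 ← R4 − (1/3)·R2: [0, 0, 0, 0]
2 nonzero rows, so rank(MT) = 2.

2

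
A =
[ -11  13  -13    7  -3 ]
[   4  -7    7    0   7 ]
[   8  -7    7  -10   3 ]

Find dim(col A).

3

Row reduce to echelon form.
R2 ← R2 + (4/11)·R1: [0, -25/11, 25/11, 28/11, 65/11]
R3 ← R3 + (8/11)·R1: [0, 27/11, -27/11, -54/11, 9/11]
R3 ← R3 + (27/25)·R2: [0, 0, 0, -54/25, 36/5]
Echelon form has 3 nonzero rows, so rank(A) = 3.
The column space has dimension equal to the rank: 3.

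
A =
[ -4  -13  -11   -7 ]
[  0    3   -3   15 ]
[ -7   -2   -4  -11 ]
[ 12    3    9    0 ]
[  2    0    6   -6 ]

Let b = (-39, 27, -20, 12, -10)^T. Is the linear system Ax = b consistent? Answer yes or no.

yes

Row reduce the augmented matrix [A | b].
R3 ← R3 − (7/4)·R1: [0, 83/4, 61/4, 5/4, 193/4]
R4 ← R4 + (3)·R1: [0, -36, -24, -21, -105]
R5 ← R5 + (1/2)·R1: [0, -13/2, 1/2, -19/2, -59/2]
R3 ← R3 − (83/12)·R2: [0, 0, 36, -205/2, -277/2]
R4 ← R4 + (12)·R2: [0, 0, -60, 159, 219]
R5 ← R5 + (13/6)·R2: [0, 0, -6, 23, 29]
R4 ← R4 + (5/3)·R3: [0, 0, 0, -71/6, -71/6]
R5 ← R5 + (1/6)·R3: [0, 0, 0, 71/12, 71/12]
R5 ← R5 + (1/2)·R4: [0, 0, 0, 0, 0]
The echelon form has 4 nonzero rows, and every pivot lies in the first 4 columns, so rank(A) = rank([A|b]) = 4.
The system is consistent.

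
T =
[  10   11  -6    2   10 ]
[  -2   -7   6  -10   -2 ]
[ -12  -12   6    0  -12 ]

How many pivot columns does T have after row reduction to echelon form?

Row reduce to echelon form.
R2 ← R2 + (1/5)·R1: [0, -24/5, 24/5, -48/5, 0]
R3 ← R3 + (6/5)·R1: [0, 6/5, -6/5, 12/5, 0]
R3 ← R3 + (1/4)·R2: [0, 0, 0, 0, 0]
Echelon form has 2 nonzero rows, so rank(T) = 2.
Each nonzero row contributes one pivot column: 2 pivot columns.

2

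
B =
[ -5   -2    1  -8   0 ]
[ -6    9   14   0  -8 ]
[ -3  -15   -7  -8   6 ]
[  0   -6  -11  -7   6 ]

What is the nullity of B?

Row reduce to echelon form.
R2 ← R2 − (6/5)·R1: [0, 57/5, 64/5, 48/5, -8]
R3 ← R3 − (3/5)·R1: [0, -69/5, -38/5, -16/5, 6]
R3 ← R3 + (23/19)·R2: [0, 0, 150/19, 160/19, -70/19]
R4 ← R4 + (10/19)·R2: [0, 0, -81/19, -37/19, 34/19]
R4 ← R4 + (27/50)·R3: [0, 0, 0, 13/5, -1/5]
4 nonzero rows, so rank(B) = 4.
B has 5 columns; by rank–nullity, nullity = 5 − 4 = 1.

1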